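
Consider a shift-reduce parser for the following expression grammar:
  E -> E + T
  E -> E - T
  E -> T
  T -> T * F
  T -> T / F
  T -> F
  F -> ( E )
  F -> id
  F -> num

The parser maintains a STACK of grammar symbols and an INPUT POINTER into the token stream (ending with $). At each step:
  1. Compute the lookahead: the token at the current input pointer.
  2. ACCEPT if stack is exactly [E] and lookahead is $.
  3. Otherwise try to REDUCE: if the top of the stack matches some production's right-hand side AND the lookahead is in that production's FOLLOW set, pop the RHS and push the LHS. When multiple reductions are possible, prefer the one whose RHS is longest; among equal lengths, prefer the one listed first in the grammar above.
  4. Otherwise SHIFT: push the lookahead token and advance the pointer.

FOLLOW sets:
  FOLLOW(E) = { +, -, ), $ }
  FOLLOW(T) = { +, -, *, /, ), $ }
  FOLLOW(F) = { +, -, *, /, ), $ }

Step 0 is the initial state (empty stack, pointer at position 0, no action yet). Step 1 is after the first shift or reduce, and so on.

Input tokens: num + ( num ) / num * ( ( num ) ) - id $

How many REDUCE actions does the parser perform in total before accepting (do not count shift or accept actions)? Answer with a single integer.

Answer: 22

Derivation:
Step 1: shift num. Stack=[num] ptr=1 lookahead=+ remaining=[+ ( num ) / num * ( ( num ) ) - id $]
Step 2: reduce F->num. Stack=[F] ptr=1 lookahead=+ remaining=[+ ( num ) / num * ( ( num ) ) - id $]
Step 3: reduce T->F. Stack=[T] ptr=1 lookahead=+ remaining=[+ ( num ) / num * ( ( num ) ) - id $]
Step 4: reduce E->T. Stack=[E] ptr=1 lookahead=+ remaining=[+ ( num ) / num * ( ( num ) ) - id $]
Step 5: shift +. Stack=[E +] ptr=2 lookahead=( remaining=[( num ) / num * ( ( num ) ) - id $]
Step 6: shift (. Stack=[E + (] ptr=3 lookahead=num remaining=[num ) / num * ( ( num ) ) - id $]
Step 7: shift num. Stack=[E + ( num] ptr=4 lookahead=) remaining=[) / num * ( ( num ) ) - id $]
Step 8: reduce F->num. Stack=[E + ( F] ptr=4 lookahead=) remaining=[) / num * ( ( num ) ) - id $]
Step 9: reduce T->F. Stack=[E + ( T] ptr=4 lookahead=) remaining=[) / num * ( ( num ) ) - id $]
Step 10: reduce E->T. Stack=[E + ( E] ptr=4 lookahead=) remaining=[) / num * ( ( num ) ) - id $]
Step 11: shift ). Stack=[E + ( E )] ptr=5 lookahead=/ remaining=[/ num * ( ( num ) ) - id $]
Step 12: reduce F->( E ). Stack=[E + F] ptr=5 lookahead=/ remaining=[/ num * ( ( num ) ) - id $]
Step 13: reduce T->F. Stack=[E + T] ptr=5 lookahead=/ remaining=[/ num * ( ( num ) ) - id $]
Step 14: shift /. Stack=[E + T /] ptr=6 lookahead=num remaining=[num * ( ( num ) ) - id $]
Step 15: shift num. Stack=[E + T / num] ptr=7 lookahead=* remaining=[* ( ( num ) ) - id $]
Step 16: reduce F->num. Stack=[E + T / F] ptr=7 lookahead=* remaining=[* ( ( num ) ) - id $]
Step 17: reduce T->T / F. Stack=[E + T] ptr=7 lookahead=* remaining=[* ( ( num ) ) - id $]
Step 18: shift *. Stack=[E + T *] ptr=8 lookahead=( remaining=[( ( num ) ) - id $]
Step 19: shift (. Stack=[E + T * (] ptr=9 lookahead=( remaining=[( num ) ) - id $]
Step 20: shift (. Stack=[E + T * ( (] ptr=10 lookahead=num remaining=[num ) ) - id $]
Step 21: shift num. Stack=[E + T * ( ( num] ptr=11 lookahead=) remaining=[) ) - id $]
Step 22: reduce F->num. Stack=[E + T * ( ( F] ptr=11 lookahead=) remaining=[) ) - id $]
Step 23: reduce T->F. Stack=[E + T * ( ( T] ptr=11 lookahead=) remaining=[) ) - id $]
Step 24: reduce E->T. Stack=[E + T * ( ( E] ptr=11 lookahead=) remaining=[) ) - id $]
Step 25: shift ). Stack=[E + T * ( ( E )] ptr=12 lookahead=) remaining=[) - id $]
Step 26: reduce F->( E ). Stack=[E + T * ( F] ptr=12 lookahead=) remaining=[) - id $]
Step 27: reduce T->F. Stack=[E + T * ( T] ptr=12 lookahead=) remaining=[) - id $]
Step 28: reduce E->T. Stack=[E + T * ( E] ptr=12 lookahead=) remaining=[) - id $]
Step 29: shift ). Stack=[E + T * ( E )] ptr=13 lookahead=- remaining=[- id $]
Step 30: reduce F->( E ). Stack=[E + T * F] ptr=13 lookahead=- remaining=[- id $]
Step 31: reduce T->T * F. Stack=[E + T] ptr=13 lookahead=- remaining=[- id $]
Step 32: reduce E->E + T. Stack=[E] ptr=13 lookahead=- remaining=[- id $]
Step 33: shift -. Stack=[E -] ptr=14 lookahead=id remaining=[id $]
Step 34: shift id. Stack=[E - id] ptr=15 lookahead=$ remaining=[$]
Step 35: reduce F->id. Stack=[E - F] ptr=15 lookahead=$ remaining=[$]
Step 36: reduce T->F. Stack=[E - T] ptr=15 lookahead=$ remaining=[$]
Step 37: reduce E->E - T. Stack=[E] ptr=15 lookahead=$ remaining=[$]
Step 38: accept. Stack=[E] ptr=15 lookahead=$ remaining=[$]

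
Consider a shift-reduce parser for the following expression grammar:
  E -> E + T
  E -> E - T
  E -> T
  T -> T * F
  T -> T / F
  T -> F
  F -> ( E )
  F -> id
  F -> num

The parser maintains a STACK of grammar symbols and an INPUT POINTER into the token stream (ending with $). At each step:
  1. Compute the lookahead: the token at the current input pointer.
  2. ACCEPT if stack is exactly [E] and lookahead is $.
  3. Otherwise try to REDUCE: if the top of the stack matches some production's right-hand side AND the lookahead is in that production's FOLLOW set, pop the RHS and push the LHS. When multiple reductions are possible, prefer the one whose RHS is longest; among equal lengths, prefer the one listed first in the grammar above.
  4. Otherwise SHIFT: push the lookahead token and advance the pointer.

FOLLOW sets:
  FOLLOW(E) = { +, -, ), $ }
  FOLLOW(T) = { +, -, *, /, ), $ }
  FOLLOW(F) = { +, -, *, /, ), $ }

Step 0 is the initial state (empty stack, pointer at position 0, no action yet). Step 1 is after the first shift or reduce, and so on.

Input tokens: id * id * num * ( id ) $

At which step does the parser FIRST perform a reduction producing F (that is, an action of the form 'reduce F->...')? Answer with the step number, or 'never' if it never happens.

Answer: 2

Derivation:
Step 1: shift id. Stack=[id] ptr=1 lookahead=* remaining=[* id * num * ( id ) $]
Step 2: reduce F->id. Stack=[F] ptr=1 lookahead=* remaining=[* id * num * ( id ) $]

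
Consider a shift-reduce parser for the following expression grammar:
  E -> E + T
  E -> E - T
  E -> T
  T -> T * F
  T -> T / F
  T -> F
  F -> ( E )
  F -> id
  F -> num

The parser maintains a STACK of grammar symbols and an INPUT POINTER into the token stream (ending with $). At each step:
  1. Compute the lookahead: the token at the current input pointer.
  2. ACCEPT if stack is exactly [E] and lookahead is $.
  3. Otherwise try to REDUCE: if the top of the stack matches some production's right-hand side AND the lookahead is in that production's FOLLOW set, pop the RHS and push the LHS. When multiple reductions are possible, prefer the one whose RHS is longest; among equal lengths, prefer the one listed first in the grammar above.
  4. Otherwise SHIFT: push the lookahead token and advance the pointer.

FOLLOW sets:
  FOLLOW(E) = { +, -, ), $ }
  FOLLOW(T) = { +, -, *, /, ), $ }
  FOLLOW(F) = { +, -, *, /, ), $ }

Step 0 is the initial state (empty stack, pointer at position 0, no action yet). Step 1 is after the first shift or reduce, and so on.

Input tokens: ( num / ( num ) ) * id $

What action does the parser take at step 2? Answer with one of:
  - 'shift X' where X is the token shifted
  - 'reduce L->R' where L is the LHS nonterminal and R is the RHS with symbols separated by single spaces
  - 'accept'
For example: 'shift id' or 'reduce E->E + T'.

Step 1: shift (. Stack=[(] ptr=1 lookahead=num remaining=[num / ( num ) ) * id $]
Step 2: shift num. Stack=[( num] ptr=2 lookahead=/ remaining=[/ ( num ) ) * id $]

Answer: shift num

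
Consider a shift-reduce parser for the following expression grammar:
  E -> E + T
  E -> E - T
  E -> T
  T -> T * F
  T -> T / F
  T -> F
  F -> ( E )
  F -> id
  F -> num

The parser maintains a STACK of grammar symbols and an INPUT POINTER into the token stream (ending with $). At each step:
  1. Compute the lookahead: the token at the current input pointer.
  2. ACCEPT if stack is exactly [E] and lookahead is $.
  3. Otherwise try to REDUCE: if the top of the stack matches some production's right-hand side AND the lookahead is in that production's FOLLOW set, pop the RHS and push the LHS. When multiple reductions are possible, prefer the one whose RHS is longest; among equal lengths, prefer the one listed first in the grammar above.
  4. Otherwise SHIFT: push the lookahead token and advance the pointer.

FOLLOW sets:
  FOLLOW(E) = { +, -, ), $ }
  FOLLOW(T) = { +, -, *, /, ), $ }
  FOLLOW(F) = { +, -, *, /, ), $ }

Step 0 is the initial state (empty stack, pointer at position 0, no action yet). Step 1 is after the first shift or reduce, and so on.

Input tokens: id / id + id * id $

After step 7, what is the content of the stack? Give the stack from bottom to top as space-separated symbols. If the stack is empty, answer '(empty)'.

Answer: T

Derivation:
Step 1: shift id. Stack=[id] ptr=1 lookahead=/ remaining=[/ id + id * id $]
Step 2: reduce F->id. Stack=[F] ptr=1 lookahead=/ remaining=[/ id + id * id $]
Step 3: reduce T->F. Stack=[T] ptr=1 lookahead=/ remaining=[/ id + id * id $]
Step 4: shift /. Stack=[T /] ptr=2 lookahead=id remaining=[id + id * id $]
Step 5: shift id. Stack=[T / id] ptr=3 lookahead=+ remaining=[+ id * id $]
Step 6: reduce F->id. Stack=[T / F] ptr=3 lookahead=+ remaining=[+ id * id $]
Step 7: reduce T->T / F. Stack=[T] ptr=3 lookahead=+ remaining=[+ id * id $]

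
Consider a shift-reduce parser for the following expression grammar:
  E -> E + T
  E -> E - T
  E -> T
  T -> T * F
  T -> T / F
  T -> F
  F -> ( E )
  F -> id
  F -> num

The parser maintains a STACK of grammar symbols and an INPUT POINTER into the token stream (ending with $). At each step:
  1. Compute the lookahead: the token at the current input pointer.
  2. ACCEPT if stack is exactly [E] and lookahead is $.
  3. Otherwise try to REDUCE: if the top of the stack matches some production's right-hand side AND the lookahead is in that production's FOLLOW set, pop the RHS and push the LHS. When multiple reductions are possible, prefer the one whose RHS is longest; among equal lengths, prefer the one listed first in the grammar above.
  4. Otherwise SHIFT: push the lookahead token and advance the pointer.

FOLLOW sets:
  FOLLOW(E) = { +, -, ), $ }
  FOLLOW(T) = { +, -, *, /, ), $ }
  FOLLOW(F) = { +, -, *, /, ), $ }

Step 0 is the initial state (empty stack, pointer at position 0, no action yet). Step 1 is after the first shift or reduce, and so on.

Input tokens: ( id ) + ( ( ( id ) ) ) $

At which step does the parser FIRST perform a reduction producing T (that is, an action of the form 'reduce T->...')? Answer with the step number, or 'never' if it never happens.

Answer: 4

Derivation:
Step 1: shift (. Stack=[(] ptr=1 lookahead=id remaining=[id ) + ( ( ( id ) ) ) $]
Step 2: shift id. Stack=[( id] ptr=2 lookahead=) remaining=[) + ( ( ( id ) ) ) $]
Step 3: reduce F->id. Stack=[( F] ptr=2 lookahead=) remaining=[) + ( ( ( id ) ) ) $]
Step 4: reduce T->F. Stack=[( T] ptr=2 lookahead=) remaining=[) + ( ( ( id ) ) ) $]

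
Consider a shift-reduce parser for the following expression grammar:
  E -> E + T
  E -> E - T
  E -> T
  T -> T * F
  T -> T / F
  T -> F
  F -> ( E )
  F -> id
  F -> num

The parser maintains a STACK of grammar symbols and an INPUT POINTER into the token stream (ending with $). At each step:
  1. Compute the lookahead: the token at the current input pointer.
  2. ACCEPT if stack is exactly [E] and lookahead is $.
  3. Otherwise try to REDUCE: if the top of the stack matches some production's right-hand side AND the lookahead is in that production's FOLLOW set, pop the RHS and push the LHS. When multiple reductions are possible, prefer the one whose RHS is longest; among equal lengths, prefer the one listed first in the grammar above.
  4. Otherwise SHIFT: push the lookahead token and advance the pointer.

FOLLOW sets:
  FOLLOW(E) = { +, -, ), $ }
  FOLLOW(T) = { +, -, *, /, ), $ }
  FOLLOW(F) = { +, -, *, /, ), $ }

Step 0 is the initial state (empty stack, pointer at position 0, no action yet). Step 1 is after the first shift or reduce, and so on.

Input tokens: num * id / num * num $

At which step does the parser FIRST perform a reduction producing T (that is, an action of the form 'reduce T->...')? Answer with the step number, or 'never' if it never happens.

Answer: 3

Derivation:
Step 1: shift num. Stack=[num] ptr=1 lookahead=* remaining=[* id / num * num $]
Step 2: reduce F->num. Stack=[F] ptr=1 lookahead=* remaining=[* id / num * num $]
Step 3: reduce T->F. Stack=[T] ptr=1 lookahead=* remaining=[* id / num * num $]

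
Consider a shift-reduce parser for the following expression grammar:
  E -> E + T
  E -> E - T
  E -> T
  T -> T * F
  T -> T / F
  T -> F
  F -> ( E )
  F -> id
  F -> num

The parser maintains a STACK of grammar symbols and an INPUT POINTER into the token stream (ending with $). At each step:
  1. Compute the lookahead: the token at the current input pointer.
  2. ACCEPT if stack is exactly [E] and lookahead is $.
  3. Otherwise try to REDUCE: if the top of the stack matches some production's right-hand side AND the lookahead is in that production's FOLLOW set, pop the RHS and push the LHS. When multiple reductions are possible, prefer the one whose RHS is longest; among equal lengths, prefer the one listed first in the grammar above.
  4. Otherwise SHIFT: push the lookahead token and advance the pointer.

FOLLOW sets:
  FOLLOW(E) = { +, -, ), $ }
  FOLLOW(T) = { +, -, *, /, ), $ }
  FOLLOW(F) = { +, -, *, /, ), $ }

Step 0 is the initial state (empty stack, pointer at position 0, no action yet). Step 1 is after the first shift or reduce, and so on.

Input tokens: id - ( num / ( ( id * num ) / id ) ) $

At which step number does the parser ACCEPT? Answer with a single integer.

Step 1: shift id. Stack=[id] ptr=1 lookahead=- remaining=[- ( num / ( ( id * num ) / id ) ) $]
Step 2: reduce F->id. Stack=[F] ptr=1 lookahead=- remaining=[- ( num / ( ( id * num ) / id ) ) $]
Step 3: reduce T->F. Stack=[T] ptr=1 lookahead=- remaining=[- ( num / ( ( id * num ) / id ) ) $]
Step 4: reduce E->T. Stack=[E] ptr=1 lookahead=- remaining=[- ( num / ( ( id * num ) / id ) ) $]
Step 5: shift -. Stack=[E -] ptr=2 lookahead=( remaining=[( num / ( ( id * num ) / id ) ) $]
Step 6: shift (. Stack=[E - (] ptr=3 lookahead=num remaining=[num / ( ( id * num ) / id ) ) $]
Step 7: shift num. Stack=[E - ( num] ptr=4 lookahead=/ remaining=[/ ( ( id * num ) / id ) ) $]
Step 8: reduce F->num. Stack=[E - ( F] ptr=4 lookahead=/ remaining=[/ ( ( id * num ) / id ) ) $]
Step 9: reduce T->F. Stack=[E - ( T] ptr=4 lookahead=/ remaining=[/ ( ( id * num ) / id ) ) $]
Step 10: shift /. Stack=[E - ( T /] ptr=5 lookahead=( remaining=[( ( id * num ) / id ) ) $]
Step 11: shift (. Stack=[E - ( T / (] ptr=6 lookahead=( remaining=[( id * num ) / id ) ) $]
Step 12: shift (. Stack=[E - ( T / ( (] ptr=7 lookahead=id remaining=[id * num ) / id ) ) $]
Step 13: shift id. Stack=[E - ( T / ( ( id] ptr=8 lookahead=* remaining=[* num ) / id ) ) $]
Step 14: reduce F->id. Stack=[E - ( T / ( ( F] ptr=8 lookahead=* remaining=[* num ) / id ) ) $]
Step 15: reduce T->F. Stack=[E - ( T / ( ( T] ptr=8 lookahead=* remaining=[* num ) / id ) ) $]
Step 16: shift *. Stack=[E - ( T / ( ( T *] ptr=9 lookahead=num remaining=[num ) / id ) ) $]
Step 17: shift num. Stack=[E - ( T / ( ( T * num] ptr=10 lookahead=) remaining=[) / id ) ) $]
Step 18: reduce F->num. Stack=[E - ( T / ( ( T * F] ptr=10 lookahead=) remaining=[) / id ) ) $]
Step 19: reduce T->T * F. Stack=[E - ( T / ( ( T] ptr=10 lookahead=) remaining=[) / id ) ) $]
Step 20: reduce E->T. Stack=[E - ( T / ( ( E] ptr=10 lookahead=) remaining=[) / id ) ) $]
Step 21: shift ). Stack=[E - ( T / ( ( E )] ptr=11 lookahead=/ remaining=[/ id ) ) $]
Step 22: reduce F->( E ). Stack=[E - ( T / ( F] ptr=11 lookahead=/ remaining=[/ id ) ) $]
Step 23: reduce T->F. Stack=[E - ( T / ( T] ptr=11 lookahead=/ remaining=[/ id ) ) $]
Step 24: shift /. Stack=[E - ( T / ( T /] ptr=12 lookahead=id remaining=[id ) ) $]
Step 25: shift id. Stack=[E - ( T / ( T / id] ptr=13 lookahead=) remaining=[) ) $]
Step 26: reduce F->id. Stack=[E - ( T / ( T / F] ptr=13 lookahead=) remaining=[) ) $]
Step 27: reduce T->T / F. Stack=[E - ( T / ( T] ptr=13 lookahead=) remaining=[) ) $]
Step 28: reduce E->T. Stack=[E - ( T / ( E] ptr=13 lookahead=) remaining=[) ) $]
Step 29: shift ). Stack=[E - ( T / ( E )] ptr=14 lookahead=) remaining=[) $]
Step 30: reduce F->( E ). Stack=[E - ( T / F] ptr=14 lookahead=) remaining=[) $]
Step 31: reduce T->T / F. Stack=[E - ( T] ptr=14 lookahead=) remaining=[) $]
Step 32: reduce E->T. Stack=[E - ( E] ptr=14 lookahead=) remaining=[) $]
Step 33: shift ). Stack=[E - ( E )] ptr=15 lookahead=$ remaining=[$]
Step 34: reduce F->( E ). Stack=[E - F] ptr=15 lookahead=$ remaining=[$]
Step 35: reduce T->F. Stack=[E - T] ptr=15 lookahead=$ remaining=[$]
Step 36: reduce E->E - T. Stack=[E] ptr=15 lookahead=$ remaining=[$]
Step 37: accept. Stack=[E] ptr=15 lookahead=$ remaining=[$]

Answer: 37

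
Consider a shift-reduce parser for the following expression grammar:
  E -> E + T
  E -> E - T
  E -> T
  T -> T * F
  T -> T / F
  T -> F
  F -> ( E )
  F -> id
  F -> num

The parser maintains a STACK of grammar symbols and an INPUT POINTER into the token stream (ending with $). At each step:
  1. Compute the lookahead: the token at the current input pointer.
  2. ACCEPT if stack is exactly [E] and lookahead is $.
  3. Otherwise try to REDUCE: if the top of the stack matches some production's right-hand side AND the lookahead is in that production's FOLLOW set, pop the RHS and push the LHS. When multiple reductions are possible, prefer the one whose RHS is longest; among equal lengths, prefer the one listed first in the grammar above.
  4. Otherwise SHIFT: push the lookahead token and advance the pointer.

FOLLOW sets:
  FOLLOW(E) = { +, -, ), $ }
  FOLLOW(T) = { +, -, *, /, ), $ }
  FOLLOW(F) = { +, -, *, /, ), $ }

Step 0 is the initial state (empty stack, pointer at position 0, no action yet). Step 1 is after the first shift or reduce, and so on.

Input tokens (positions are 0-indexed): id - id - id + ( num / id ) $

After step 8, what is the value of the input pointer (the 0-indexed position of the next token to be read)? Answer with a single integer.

Answer: 3

Derivation:
Step 1: shift id. Stack=[id] ptr=1 lookahead=- remaining=[- id - id + ( num / id ) $]
Step 2: reduce F->id. Stack=[F] ptr=1 lookahead=- remaining=[- id - id + ( num / id ) $]
Step 3: reduce T->F. Stack=[T] ptr=1 lookahead=- remaining=[- id - id + ( num / id ) $]
Step 4: reduce E->T. Stack=[E] ptr=1 lookahead=- remaining=[- id - id + ( num / id ) $]
Step 5: shift -. Stack=[E -] ptr=2 lookahead=id remaining=[id - id + ( num / id ) $]
Step 6: shift id. Stack=[E - id] ptr=3 lookahead=- remaining=[- id + ( num / id ) $]
Step 7: reduce F->id. Stack=[E - F] ptr=3 lookahead=- remaining=[- id + ( num / id ) $]
Step 8: reduce T->F. Stack=[E - T] ptr=3 lookahead=- remaining=[- id + ( num / id ) $]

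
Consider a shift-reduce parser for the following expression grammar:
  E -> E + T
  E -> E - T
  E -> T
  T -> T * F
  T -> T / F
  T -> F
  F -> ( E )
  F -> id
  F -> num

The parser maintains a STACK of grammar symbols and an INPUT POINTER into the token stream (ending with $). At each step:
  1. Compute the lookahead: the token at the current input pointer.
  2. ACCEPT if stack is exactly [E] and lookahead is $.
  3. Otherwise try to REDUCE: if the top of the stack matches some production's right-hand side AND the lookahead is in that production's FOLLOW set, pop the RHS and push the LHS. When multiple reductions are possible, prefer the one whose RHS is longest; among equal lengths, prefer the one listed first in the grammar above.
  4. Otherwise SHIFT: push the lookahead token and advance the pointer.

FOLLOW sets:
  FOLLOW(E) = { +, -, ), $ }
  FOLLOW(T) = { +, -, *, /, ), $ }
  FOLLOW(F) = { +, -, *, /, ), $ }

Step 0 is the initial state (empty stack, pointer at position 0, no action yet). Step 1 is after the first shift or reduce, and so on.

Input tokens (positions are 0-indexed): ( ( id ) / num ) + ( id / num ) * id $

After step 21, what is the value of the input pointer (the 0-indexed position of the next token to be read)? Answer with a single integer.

Answer: 10

Derivation:
Step 1: shift (. Stack=[(] ptr=1 lookahead=( remaining=[( id ) / num ) + ( id / num ) * id $]
Step 2: shift (. Stack=[( (] ptr=2 lookahead=id remaining=[id ) / num ) + ( id / num ) * id $]
Step 3: shift id. Stack=[( ( id] ptr=3 lookahead=) remaining=[) / num ) + ( id / num ) * id $]
Step 4: reduce F->id. Stack=[( ( F] ptr=3 lookahead=) remaining=[) / num ) + ( id / num ) * id $]
Step 5: reduce T->F. Stack=[( ( T] ptr=3 lookahead=) remaining=[) / num ) + ( id / num ) * id $]
Step 6: reduce E->T. Stack=[( ( E] ptr=3 lookahead=) remaining=[) / num ) + ( id / num ) * id $]
Step 7: shift ). Stack=[( ( E )] ptr=4 lookahead=/ remaining=[/ num ) + ( id / num ) * id $]
Step 8: reduce F->( E ). Stack=[( F] ptr=4 lookahead=/ remaining=[/ num ) + ( id / num ) * id $]
Step 9: reduce T->F. Stack=[( T] ptr=4 lookahead=/ remaining=[/ num ) + ( id / num ) * id $]
Step 10: shift /. Stack=[( T /] ptr=5 lookahead=num remaining=[num ) + ( id / num ) * id $]
Step 11: shift num. Stack=[( T / num] ptr=6 lookahead=) remaining=[) + ( id / num ) * id $]
Step 12: reduce F->num. Stack=[( T / F] ptr=6 lookahead=) remaining=[) + ( id / num ) * id $]
Step 13: reduce T->T / F. Stack=[( T] ptr=6 lookahead=) remaining=[) + ( id / num ) * id $]
Step 14: reduce E->T. Stack=[( E] ptr=6 lookahead=) remaining=[) + ( id / num ) * id $]
Step 15: shift ). Stack=[( E )] ptr=7 lookahead=+ remaining=[+ ( id / num ) * id $]
Step 16: reduce F->( E ). Stack=[F] ptr=7 lookahead=+ remaining=[+ ( id / num ) * id $]
Step 17: reduce T->F. Stack=[T] ptr=7 lookahead=+ remaining=[+ ( id / num ) * id $]
Step 18: reduce E->T. Stack=[E] ptr=7 lookahead=+ remaining=[+ ( id / num ) * id $]
Step 19: shift +. Stack=[E +] ptr=8 lookahead=( remaining=[( id / num ) * id $]
Step 20: shift (. Stack=[E + (] ptr=9 lookahead=id remaining=[id / num ) * id $]
Step 21: shift id. Stack=[E + ( id] ptr=10 lookahead=/ remaining=[/ num ) * id $]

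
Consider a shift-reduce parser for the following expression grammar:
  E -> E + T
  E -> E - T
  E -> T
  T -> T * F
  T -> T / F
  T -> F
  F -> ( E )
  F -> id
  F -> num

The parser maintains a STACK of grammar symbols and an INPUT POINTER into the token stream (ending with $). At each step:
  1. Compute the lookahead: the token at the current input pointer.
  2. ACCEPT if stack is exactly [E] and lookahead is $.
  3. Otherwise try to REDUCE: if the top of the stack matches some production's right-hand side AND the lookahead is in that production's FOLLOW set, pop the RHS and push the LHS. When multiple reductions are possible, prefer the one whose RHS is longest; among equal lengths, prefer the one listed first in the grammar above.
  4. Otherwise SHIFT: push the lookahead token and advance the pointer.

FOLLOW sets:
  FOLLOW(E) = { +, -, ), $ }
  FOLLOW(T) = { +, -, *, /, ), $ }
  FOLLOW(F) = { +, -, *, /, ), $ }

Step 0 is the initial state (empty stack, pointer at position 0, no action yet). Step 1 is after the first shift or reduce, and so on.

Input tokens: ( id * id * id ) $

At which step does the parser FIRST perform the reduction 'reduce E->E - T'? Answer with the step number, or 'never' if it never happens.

Answer: never

Derivation:
Step 1: shift (. Stack=[(] ptr=1 lookahead=id remaining=[id * id * id ) $]
Step 2: shift id. Stack=[( id] ptr=2 lookahead=* remaining=[* id * id ) $]
Step 3: reduce F->id. Stack=[( F] ptr=2 lookahead=* remaining=[* id * id ) $]
Step 4: reduce T->F. Stack=[( T] ptr=2 lookahead=* remaining=[* id * id ) $]
Step 5: shift *. Stack=[( T *] ptr=3 lookahead=id remaining=[id * id ) $]
Step 6: shift id. Stack=[( T * id] ptr=4 lookahead=* remaining=[* id ) $]
Step 7: reduce F->id. Stack=[( T * F] ptr=4 lookahead=* remaining=[* id ) $]
Step 8: reduce T->T * F. Stack=[( T] ptr=4 lookahead=* remaining=[* id ) $]
Step 9: shift *. Stack=[( T *] ptr=5 lookahead=id remaining=[id ) $]
Step 10: shift id. Stack=[( T * id] ptr=6 lookahead=) remaining=[) $]
Step 11: reduce F->id. Stack=[( T * F] ptr=6 lookahead=) remaining=[) $]
Step 12: reduce T->T * F. Stack=[( T] ptr=6 lookahead=) remaining=[) $]
Step 13: reduce E->T. Stack=[( E] ptr=6 lookahead=) remaining=[) $]
Step 14: shift ). Stack=[( E )] ptr=7 lookahead=$ remaining=[$]
Step 15: reduce F->( E ). Stack=[F] ptr=7 lookahead=$ remaining=[$]
Step 16: reduce T->F. Stack=[T] ptr=7 lookahead=$ remaining=[$]
Step 17: reduce E->T. Stack=[E] ptr=7 lookahead=$ remaining=[$]
Step 18: accept. Stack=[E] ptr=7 lookahead=$ remaining=[$]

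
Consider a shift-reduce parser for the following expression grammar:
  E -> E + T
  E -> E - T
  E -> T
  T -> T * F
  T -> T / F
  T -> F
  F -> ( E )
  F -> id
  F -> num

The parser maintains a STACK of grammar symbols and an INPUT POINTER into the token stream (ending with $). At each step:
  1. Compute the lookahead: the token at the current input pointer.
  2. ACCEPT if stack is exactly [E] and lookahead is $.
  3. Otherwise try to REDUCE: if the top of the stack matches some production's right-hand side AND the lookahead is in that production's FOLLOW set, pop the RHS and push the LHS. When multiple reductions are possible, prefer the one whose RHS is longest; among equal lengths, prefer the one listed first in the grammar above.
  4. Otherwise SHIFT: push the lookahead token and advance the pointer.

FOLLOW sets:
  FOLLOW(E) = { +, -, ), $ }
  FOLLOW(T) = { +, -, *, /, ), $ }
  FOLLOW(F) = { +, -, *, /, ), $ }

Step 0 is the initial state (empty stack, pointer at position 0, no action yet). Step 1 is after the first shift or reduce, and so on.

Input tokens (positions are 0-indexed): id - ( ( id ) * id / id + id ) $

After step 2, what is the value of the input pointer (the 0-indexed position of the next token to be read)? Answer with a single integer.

Answer: 1

Derivation:
Step 1: shift id. Stack=[id] ptr=1 lookahead=- remaining=[- ( ( id ) * id / id + id ) $]
Step 2: reduce F->id. Stack=[F] ptr=1 lookahead=- remaining=[- ( ( id ) * id / id + id ) $]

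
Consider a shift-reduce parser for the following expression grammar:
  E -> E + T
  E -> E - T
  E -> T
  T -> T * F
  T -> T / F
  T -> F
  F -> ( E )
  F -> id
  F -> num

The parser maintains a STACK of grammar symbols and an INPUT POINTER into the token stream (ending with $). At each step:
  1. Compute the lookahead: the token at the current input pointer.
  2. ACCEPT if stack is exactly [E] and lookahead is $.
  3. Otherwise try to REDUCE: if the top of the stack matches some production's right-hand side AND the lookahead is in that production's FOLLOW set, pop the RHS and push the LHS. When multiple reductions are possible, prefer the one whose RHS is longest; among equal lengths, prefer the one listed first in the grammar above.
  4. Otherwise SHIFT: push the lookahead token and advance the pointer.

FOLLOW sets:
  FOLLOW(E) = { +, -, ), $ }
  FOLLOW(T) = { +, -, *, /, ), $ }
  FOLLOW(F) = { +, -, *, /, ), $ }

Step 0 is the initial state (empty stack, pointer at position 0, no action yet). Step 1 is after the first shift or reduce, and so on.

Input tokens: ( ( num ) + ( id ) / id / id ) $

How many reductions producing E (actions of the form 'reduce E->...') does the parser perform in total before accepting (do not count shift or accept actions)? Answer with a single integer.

Step 1: shift (. Stack=[(] ptr=1 lookahead=( remaining=[( num ) + ( id ) / id / id ) $]
Step 2: shift (. Stack=[( (] ptr=2 lookahead=num remaining=[num ) + ( id ) / id / id ) $]
Step 3: shift num. Stack=[( ( num] ptr=3 lookahead=) remaining=[) + ( id ) / id / id ) $]
Step 4: reduce F->num. Stack=[( ( F] ptr=3 lookahead=) remaining=[) + ( id ) / id / id ) $]
Step 5: reduce T->F. Stack=[( ( T] ptr=3 lookahead=) remaining=[) + ( id ) / id / id ) $]
Step 6: reduce E->T. Stack=[( ( E] ptr=3 lookahead=) remaining=[) + ( id ) / id / id ) $]
Step 7: shift ). Stack=[( ( E )] ptr=4 lookahead=+ remaining=[+ ( id ) / id / id ) $]
Step 8: reduce F->( E ). Stack=[( F] ptr=4 lookahead=+ remaining=[+ ( id ) / id / id ) $]
Step 9: reduce T->F. Stack=[( T] ptr=4 lookahead=+ remaining=[+ ( id ) / id / id ) $]
Step 10: reduce E->T. Stack=[( E] ptr=4 lookahead=+ remaining=[+ ( id ) / id / id ) $]
Step 11: shift +. Stack=[( E +] ptr=5 lookahead=( remaining=[( id ) / id / id ) $]
Step 12: shift (. Stack=[( E + (] ptr=6 lookahead=id remaining=[id ) / id / id ) $]
Step 13: shift id. Stack=[( E + ( id] ptr=7 lookahead=) remaining=[) / id / id ) $]
Step 14: reduce F->id. Stack=[( E + ( F] ptr=7 lookahead=) remaining=[) / id / id ) $]
Step 15: reduce T->F. Stack=[( E + ( T] ptr=7 lookahead=) remaining=[) / id / id ) $]
Step 16: reduce E->T. Stack=[( E + ( E] ptr=7 lookahead=) remaining=[) / id / id ) $]
Step 17: shift ). Stack=[( E + ( E )] ptr=8 lookahead=/ remaining=[/ id / id ) $]
Step 18: reduce F->( E ). Stack=[( E + F] ptr=8 lookahead=/ remaining=[/ id / id ) $]
Step 19: reduce T->F. Stack=[( E + T] ptr=8 lookahead=/ remaining=[/ id / id ) $]
Step 20: shift /. Stack=[( E + T /] ptr=9 lookahead=id remaining=[id / id ) $]
Step 21: shift id. Stack=[( E + T / id] ptr=10 lookahead=/ remaining=[/ id ) $]
Step 22: reduce F->id. Stack=[( E + T / F] ptr=10 lookahead=/ remaining=[/ id ) $]
Step 23: reduce T->T / F. Stack=[( E + T] ptr=10 lookahead=/ remaining=[/ id ) $]
Step 24: shift /. Stack=[( E + T /] ptr=11 lookahead=id remaining=[id ) $]
Step 25: shift id. Stack=[( E + T / id] ptr=12 lookahead=) remaining=[) $]
Step 26: reduce F->id. Stack=[( E + T / F] ptr=12 lookahead=) remaining=[) $]
Step 27: reduce T->T / F. Stack=[( E + T] ptr=12 lookahead=) remaining=[) $]
Step 28: reduce E->E + T. Stack=[( E] ptr=12 lookahead=) remaining=[) $]
Step 29: shift ). Stack=[( E )] ptr=13 lookahead=$ remaining=[$]
Step 30: reduce F->( E ). Stack=[F] ptr=13 lookahead=$ remaining=[$]
Step 31: reduce T->F. Stack=[T] ptr=13 lookahead=$ remaining=[$]
Step 32: reduce E->T. Stack=[E] ptr=13 lookahead=$ remaining=[$]
Step 33: accept. Stack=[E] ptr=13 lookahead=$ remaining=[$]

Answer: 5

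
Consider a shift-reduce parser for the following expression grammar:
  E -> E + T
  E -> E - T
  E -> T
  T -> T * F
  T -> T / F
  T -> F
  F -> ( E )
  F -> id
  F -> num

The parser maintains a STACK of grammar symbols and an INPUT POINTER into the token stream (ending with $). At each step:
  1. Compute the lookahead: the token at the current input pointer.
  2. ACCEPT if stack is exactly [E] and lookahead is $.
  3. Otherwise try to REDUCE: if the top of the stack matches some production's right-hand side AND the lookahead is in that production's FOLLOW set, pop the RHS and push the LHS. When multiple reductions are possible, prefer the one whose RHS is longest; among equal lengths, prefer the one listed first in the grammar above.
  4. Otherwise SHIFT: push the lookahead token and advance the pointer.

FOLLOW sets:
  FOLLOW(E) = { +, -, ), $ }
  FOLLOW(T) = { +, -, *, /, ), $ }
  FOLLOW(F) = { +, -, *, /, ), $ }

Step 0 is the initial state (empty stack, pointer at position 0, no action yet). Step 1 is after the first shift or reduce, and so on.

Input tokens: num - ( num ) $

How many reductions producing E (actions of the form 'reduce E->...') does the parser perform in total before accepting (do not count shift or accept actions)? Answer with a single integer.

Answer: 3

Derivation:
Step 1: shift num. Stack=[num] ptr=1 lookahead=- remaining=[- ( num ) $]
Step 2: reduce F->num. Stack=[F] ptr=1 lookahead=- remaining=[- ( num ) $]
Step 3: reduce T->F. Stack=[T] ptr=1 lookahead=- remaining=[- ( num ) $]
Step 4: reduce E->T. Stack=[E] ptr=1 lookahead=- remaining=[- ( num ) $]
Step 5: shift -. Stack=[E -] ptr=2 lookahead=( remaining=[( num ) $]
Step 6: shift (. Stack=[E - (] ptr=3 lookahead=num remaining=[num ) $]
Step 7: shift num. Stack=[E - ( num] ptr=4 lookahead=) remaining=[) $]
Step 8: reduce F->num. Stack=[E - ( F] ptr=4 lookahead=) remaining=[) $]
Step 9: reduce T->F. Stack=[E - ( T] ptr=4 lookahead=) remaining=[) $]
Step 10: reduce E->T. Stack=[E - ( E] ptr=4 lookahead=) remaining=[) $]
Step 11: shift ). Stack=[E - ( E )] ptr=5 lookahead=$ remaining=[$]
Step 12: reduce F->( E ). Stack=[E - F] ptr=5 lookahead=$ remaining=[$]
Step 13: reduce T->F. Stack=[E - T] ptr=5 lookahead=$ remaining=[$]
Step 14: reduce E->E - T. Stack=[E] ptr=5 lookahead=$ remaining=[$]
Step 15: accept. Stack=[E] ptr=5 lookahead=$ remaining=[$]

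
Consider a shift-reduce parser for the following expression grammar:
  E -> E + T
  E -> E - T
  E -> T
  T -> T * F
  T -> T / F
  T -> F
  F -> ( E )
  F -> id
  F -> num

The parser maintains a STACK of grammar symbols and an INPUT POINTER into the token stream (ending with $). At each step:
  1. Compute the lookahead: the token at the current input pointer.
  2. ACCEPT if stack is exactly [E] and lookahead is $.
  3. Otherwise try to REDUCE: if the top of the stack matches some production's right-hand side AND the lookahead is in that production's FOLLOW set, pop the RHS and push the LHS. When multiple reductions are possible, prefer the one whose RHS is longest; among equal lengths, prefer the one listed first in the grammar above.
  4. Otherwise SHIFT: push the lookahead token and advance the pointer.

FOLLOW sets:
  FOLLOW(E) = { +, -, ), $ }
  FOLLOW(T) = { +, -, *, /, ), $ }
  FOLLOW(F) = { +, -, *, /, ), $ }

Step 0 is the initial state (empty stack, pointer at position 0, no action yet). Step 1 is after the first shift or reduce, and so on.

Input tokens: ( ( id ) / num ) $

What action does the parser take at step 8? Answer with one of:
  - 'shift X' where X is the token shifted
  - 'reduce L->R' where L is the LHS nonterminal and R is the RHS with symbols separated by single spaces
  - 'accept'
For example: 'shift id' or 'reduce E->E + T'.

Answer: reduce F->( E )

Derivation:
Step 1: shift (. Stack=[(] ptr=1 lookahead=( remaining=[( id ) / num ) $]
Step 2: shift (. Stack=[( (] ptr=2 lookahead=id remaining=[id ) / num ) $]
Step 3: shift id. Stack=[( ( id] ptr=3 lookahead=) remaining=[) / num ) $]
Step 4: reduce F->id. Stack=[( ( F] ptr=3 lookahead=) remaining=[) / num ) $]
Step 5: reduce T->F. Stack=[( ( T] ptr=3 lookahead=) remaining=[) / num ) $]
Step 6: reduce E->T. Stack=[( ( E] ptr=3 lookahead=) remaining=[) / num ) $]
Step 7: shift ). Stack=[( ( E )] ptr=4 lookahead=/ remaining=[/ num ) $]
Step 8: reduce F->( E ). Stack=[( F] ptr=4 lookahead=/ remaining=[/ num ) $]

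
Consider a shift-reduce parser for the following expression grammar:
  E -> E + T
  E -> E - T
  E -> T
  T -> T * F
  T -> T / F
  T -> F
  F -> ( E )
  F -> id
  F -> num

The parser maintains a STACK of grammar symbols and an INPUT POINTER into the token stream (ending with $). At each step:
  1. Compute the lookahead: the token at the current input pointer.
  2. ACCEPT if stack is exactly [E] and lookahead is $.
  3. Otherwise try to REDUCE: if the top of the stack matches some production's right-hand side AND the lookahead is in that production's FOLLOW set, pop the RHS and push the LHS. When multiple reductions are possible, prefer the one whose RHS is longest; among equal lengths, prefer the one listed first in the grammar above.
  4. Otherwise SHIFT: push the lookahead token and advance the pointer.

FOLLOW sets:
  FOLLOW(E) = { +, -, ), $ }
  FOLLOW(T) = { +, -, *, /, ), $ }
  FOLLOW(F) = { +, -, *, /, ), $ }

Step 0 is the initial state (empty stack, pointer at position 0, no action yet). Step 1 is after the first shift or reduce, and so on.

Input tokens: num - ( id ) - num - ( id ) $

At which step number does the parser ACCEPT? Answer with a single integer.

Answer: 30

Derivation:
Step 1: shift num. Stack=[num] ptr=1 lookahead=- remaining=[- ( id ) - num - ( id ) $]
Step 2: reduce F->num. Stack=[F] ptr=1 lookahead=- remaining=[- ( id ) - num - ( id ) $]
Step 3: reduce T->F. Stack=[T] ptr=1 lookahead=- remaining=[- ( id ) - num - ( id ) $]
Step 4: reduce E->T. Stack=[E] ptr=1 lookahead=- remaining=[- ( id ) - num - ( id ) $]
Step 5: shift -. Stack=[E -] ptr=2 lookahead=( remaining=[( id ) - num - ( id ) $]
Step 6: shift (. Stack=[E - (] ptr=3 lookahead=id remaining=[id ) - num - ( id ) $]
Step 7: shift id. Stack=[E - ( id] ptr=4 lookahead=) remaining=[) - num - ( id ) $]
Step 8: reduce F->id. Stack=[E - ( F] ptr=4 lookahead=) remaining=[) - num - ( id ) $]
Step 9: reduce T->F. Stack=[E - ( T] ptr=4 lookahead=) remaining=[) - num - ( id ) $]
Step 10: reduce E->T. Stack=[E - ( E] ptr=4 lookahead=) remaining=[) - num - ( id ) $]
Step 11: shift ). Stack=[E - ( E )] ptr=5 lookahead=- remaining=[- num - ( id ) $]
Step 12: reduce F->( E ). Stack=[E - F] ptr=5 lookahead=- remaining=[- num - ( id ) $]
Step 13: reduce T->F. Stack=[E - T] ptr=5 lookahead=- remaining=[- num - ( id ) $]
Step 14: reduce E->E - T. Stack=[E] ptr=5 lookahead=- remaining=[- num - ( id ) $]
Step 15: shift -. Stack=[E -] ptr=6 lookahead=num remaining=[num - ( id ) $]
Step 16: shift num. Stack=[E - num] ptr=7 lookahead=- remaining=[- ( id ) $]
Step 17: reduce F->num. Stack=[E - F] ptr=7 lookahead=- remaining=[- ( id ) $]
Step 18: reduce T->F. Stack=[E - T] ptr=7 lookahead=- remaining=[- ( id ) $]
Step 19: reduce E->E - T. Stack=[E] ptr=7 lookahead=- remaining=[- ( id ) $]
Step 20: shift -. Stack=[E -] ptr=8 lookahead=( remaining=[( id ) $]
Step 21: shift (. Stack=[E - (] ptr=9 lookahead=id remaining=[id ) $]
Step 22: shift id. Stack=[E - ( id] ptr=10 lookahead=) remaining=[) $]
Step 23: reduce F->id. Stack=[E - ( F] ptr=10 lookahead=) remaining=[) $]
Step 24: reduce T->F. Stack=[E - ( T] ptr=10 lookahead=) remaining=[) $]
Step 25: reduce E->T. Stack=[E - ( E] ptr=10 lookahead=) remaining=[) $]
Step 26: shift ). Stack=[E - ( E )] ptr=11 lookahead=$ remaining=[$]
Step 27: reduce F->( E ). Stack=[E - F] ptr=11 lookahead=$ remaining=[$]
Step 28: reduce T->F. Stack=[E - T] ptr=11 lookahead=$ remaining=[$]
Step 29: reduce E->E - T. Stack=[E] ptr=11 lookahead=$ remaining=[$]
Step 30: accept. Stack=[E] ptr=11 lookahead=$ remaining=[$]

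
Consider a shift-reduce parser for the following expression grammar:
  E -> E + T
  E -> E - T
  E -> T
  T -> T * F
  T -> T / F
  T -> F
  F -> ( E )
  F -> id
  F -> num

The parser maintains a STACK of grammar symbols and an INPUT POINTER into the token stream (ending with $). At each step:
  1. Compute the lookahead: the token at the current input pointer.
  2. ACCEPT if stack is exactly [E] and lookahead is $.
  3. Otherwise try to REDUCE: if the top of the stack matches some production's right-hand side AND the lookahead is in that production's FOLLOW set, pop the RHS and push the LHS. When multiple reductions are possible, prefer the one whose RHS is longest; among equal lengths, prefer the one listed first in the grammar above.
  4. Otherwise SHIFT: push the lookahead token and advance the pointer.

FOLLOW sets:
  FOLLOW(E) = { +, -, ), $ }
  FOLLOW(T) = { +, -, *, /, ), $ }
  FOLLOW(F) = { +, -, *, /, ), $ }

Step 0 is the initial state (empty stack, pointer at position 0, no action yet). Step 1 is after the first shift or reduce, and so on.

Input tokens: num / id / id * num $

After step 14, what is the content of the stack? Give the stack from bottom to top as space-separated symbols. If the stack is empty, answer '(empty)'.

Step 1: shift num. Stack=[num] ptr=1 lookahead=/ remaining=[/ id / id * num $]
Step 2: reduce F->num. Stack=[F] ptr=1 lookahead=/ remaining=[/ id / id * num $]
Step 3: reduce T->F. Stack=[T] ptr=1 lookahead=/ remaining=[/ id / id * num $]
Step 4: shift /. Stack=[T /] ptr=2 lookahead=id remaining=[id / id * num $]
Step 5: shift id. Stack=[T / id] ptr=3 lookahead=/ remaining=[/ id * num $]
Step 6: reduce F->id. Stack=[T / F] ptr=3 lookahead=/ remaining=[/ id * num $]
Step 7: reduce T->T / F. Stack=[T] ptr=3 lookahead=/ remaining=[/ id * num $]
Step 8: shift /. Stack=[T /] ptr=4 lookahead=id remaining=[id * num $]
Step 9: shift id. Stack=[T / id] ptr=5 lookahead=* remaining=[* num $]
Step 10: reduce F->id. Stack=[T / F] ptr=5 lookahead=* remaining=[* num $]
Step 11: reduce T->T / F. Stack=[T] ptr=5 lookahead=* remaining=[* num $]
Step 12: shift *. Stack=[T *] ptr=6 lookahead=num remaining=[num $]
Step 13: shift num. Stack=[T * num] ptr=7 lookahead=$ remaining=[$]
Step 14: reduce F->num. Stack=[T * F] ptr=7 lookahead=$ remaining=[$]

Answer: T * F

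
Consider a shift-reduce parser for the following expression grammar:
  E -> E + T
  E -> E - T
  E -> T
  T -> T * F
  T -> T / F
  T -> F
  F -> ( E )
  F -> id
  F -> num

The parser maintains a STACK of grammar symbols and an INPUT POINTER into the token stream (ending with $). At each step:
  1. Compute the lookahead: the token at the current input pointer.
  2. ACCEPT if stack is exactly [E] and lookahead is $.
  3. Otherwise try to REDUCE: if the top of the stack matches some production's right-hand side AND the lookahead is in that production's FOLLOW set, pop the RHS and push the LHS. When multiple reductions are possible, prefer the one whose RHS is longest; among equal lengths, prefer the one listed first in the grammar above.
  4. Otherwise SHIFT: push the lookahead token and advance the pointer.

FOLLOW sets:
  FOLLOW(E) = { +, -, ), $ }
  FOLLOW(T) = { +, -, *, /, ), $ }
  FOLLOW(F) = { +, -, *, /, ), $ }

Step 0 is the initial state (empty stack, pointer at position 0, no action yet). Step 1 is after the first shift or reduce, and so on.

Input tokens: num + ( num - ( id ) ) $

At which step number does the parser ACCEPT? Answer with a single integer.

Step 1: shift num. Stack=[num] ptr=1 lookahead=+ remaining=[+ ( num - ( id ) ) $]
Step 2: reduce F->num. Stack=[F] ptr=1 lookahead=+ remaining=[+ ( num - ( id ) ) $]
Step 3: reduce T->F. Stack=[T] ptr=1 lookahead=+ remaining=[+ ( num - ( id ) ) $]
Step 4: reduce E->T. Stack=[E] ptr=1 lookahead=+ remaining=[+ ( num - ( id ) ) $]
Step 5: shift +. Stack=[E +] ptr=2 lookahead=( remaining=[( num - ( id ) ) $]
Step 6: shift (. Stack=[E + (] ptr=3 lookahead=num remaining=[num - ( id ) ) $]
Step 7: shift num. Stack=[E + ( num] ptr=4 lookahead=- remaining=[- ( id ) ) $]
Step 8: reduce F->num. Stack=[E + ( F] ptr=4 lookahead=- remaining=[- ( id ) ) $]
Step 9: reduce T->F. Stack=[E + ( T] ptr=4 lookahead=- remaining=[- ( id ) ) $]
Step 10: reduce E->T. Stack=[E + ( E] ptr=4 lookahead=- remaining=[- ( id ) ) $]
Step 11: shift -. Stack=[E + ( E -] ptr=5 lookahead=( remaining=[( id ) ) $]
Step 12: shift (. Stack=[E + ( E - (] ptr=6 lookahead=id remaining=[id ) ) $]
Step 13: shift id. Stack=[E + ( E - ( id] ptr=7 lookahead=) remaining=[) ) $]
Step 14: reduce F->id. Stack=[E + ( E - ( F] ptr=7 lookahead=) remaining=[) ) $]
Step 15: reduce T->F. Stack=[E + ( E - ( T] ptr=7 lookahead=) remaining=[) ) $]
Step 16: reduce E->T. Stack=[E + ( E - ( E] ptr=7 lookahead=) remaining=[) ) $]
Step 17: shift ). Stack=[E + ( E - ( E )] ptr=8 lookahead=) remaining=[) $]
Step 18: reduce F->( E ). Stack=[E + ( E - F] ptr=8 lookahead=) remaining=[) $]
Step 19: reduce T->F. Stack=[E + ( E - T] ptr=8 lookahead=) remaining=[) $]
Step 20: reduce E->E - T. Stack=[E + ( E] ptr=8 lookahead=) remaining=[) $]
Step 21: shift ). Stack=[E + ( E )] ptr=9 lookahead=$ remaining=[$]
Step 22: reduce F->( E ). Stack=[E + F] ptr=9 lookahead=$ remaining=[$]
Step 23: reduce T->F. Stack=[E + T] ptr=9 lookahead=$ remaining=[$]
Step 24: reduce E->E + T. Stack=[E] ptr=9 lookahead=$ remaining=[$]
Step 25: accept. Stack=[E] ptr=9 lookahead=$ remaining=[$]

Answer: 25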